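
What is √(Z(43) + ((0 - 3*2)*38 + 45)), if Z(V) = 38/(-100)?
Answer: I*√18338/10 ≈ 13.542*I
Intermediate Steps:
Z(V) = -19/50 (Z(V) = 38*(-1/100) = -19/50)
√(Z(43) + ((0 - 3*2)*38 + 45)) = √(-19/50 + ((0 - 3*2)*38 + 45)) = √(-19/50 + ((0 - 6)*38 + 45)) = √(-19/50 + (-6*38 + 45)) = √(-19/50 + (-228 + 45)) = √(-19/50 - 183) = √(-9169/50) = I*√18338/10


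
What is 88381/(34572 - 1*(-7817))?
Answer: 88381/42389 ≈ 2.0850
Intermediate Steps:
88381/(34572 - 1*(-7817)) = 88381/(34572 + 7817) = 88381/42389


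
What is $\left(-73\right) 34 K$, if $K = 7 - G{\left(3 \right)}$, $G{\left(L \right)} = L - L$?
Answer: $-17374$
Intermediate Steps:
$G{\left(L \right)} = 0$
$K = 7$ ($K = 7 - 0 = 7 + 0 = 7$)
$\left(-73\right) 34 K = \left(-73\right) 34 \cdot 7 = \left(-2482\right) 7 = -17374$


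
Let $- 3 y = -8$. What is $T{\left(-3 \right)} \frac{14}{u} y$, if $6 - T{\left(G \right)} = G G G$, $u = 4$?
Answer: $308$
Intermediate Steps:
$y = \frac{8}{3}$ ($y = \left(- \frac{1}{3}\right) \left(-8\right) = \frac{8}{3} \approx 2.6667$)
$T{\left(G \right)} = 6 - G^{3}$ ($T{\left(G \right)} = 6 - G G G = 6 - G^{2} G = 6 - G^{3}$)
$T{\left(-3 \right)} \frac{14}{u} y = \left(6 - \left(-3\right)^{3}\right) \frac{14}{4} \cdot \frac{8}{3} = \left(6 - -27\right) 14 \cdot \frac{1}{4} \cdot \frac{8}{3} = \left(6 + 27\right) \frac{7}{2} \cdot \frac{8}{3} = 33 \cdot \frac{7}{2} \cdot \frac{8}{3} = \frac{231}{2} \cdot \frac{8}{3} = 308$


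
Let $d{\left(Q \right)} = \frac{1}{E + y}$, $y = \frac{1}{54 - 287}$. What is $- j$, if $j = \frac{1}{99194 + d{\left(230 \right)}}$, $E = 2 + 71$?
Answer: $- \frac{17008}{1687091785} \approx -1.0081 \cdot 10^{-5}$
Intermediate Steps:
$y = - \frac{1}{233}$ ($y = \frac{1}{-233} = - \frac{1}{233} \approx -0.0042918$)
$E = 73$
$d{\left(Q \right)} = \frac{233}{17008}$ ($d{\left(Q \right)} = \frac{1}{73 - \frac{1}{233}} = \frac{1}{\frac{17008}{233}} = \frac{233}{17008}$)
$j = \frac{17008}{1687091785}$ ($j = \frac{1}{99194 + \frac{233}{17008}} = \frac{1}{\frac{1687091785}{17008}} = \frac{17008}{1687091785} \approx 1.0081 \cdot 10^{-5}$)
$- j = \left(-1\right) \frac{17008}{1687091785} = - \frac{17008}{1687091785}$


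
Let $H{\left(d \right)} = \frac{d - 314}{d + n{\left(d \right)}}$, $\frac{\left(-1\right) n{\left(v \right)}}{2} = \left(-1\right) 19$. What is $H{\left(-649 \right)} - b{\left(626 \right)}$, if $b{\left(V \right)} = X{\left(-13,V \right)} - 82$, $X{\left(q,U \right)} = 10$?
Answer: $\frac{44955}{611} \approx 73.576$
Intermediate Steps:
$n{\left(v \right)} = 38$ ($n{\left(v \right)} = - 2 \left(\left(-1\right) 19\right) = \left(-2\right) \left(-19\right) = 38$)
$H{\left(d \right)} = \frac{-314 + d}{38 + d}$ ($H{\left(d \right)} = \frac{d - 314}{d + 38} = \frac{-314 + d}{38 + d}$)
$b{\left(V \right)} = -72$ ($b{\left(V \right)} = 10 - 82 = -72$)
$H{\left(-649 \right)} - b{\left(626 \right)} = \frac{-314 - 649}{38 - 649} - -72 = \frac{1}{-611} \left(-963\right) + 72 = \left(- \frac{1}{611}\right) \left(-963\right) + 72 = \frac{963}{611} + 72 = \frac{44955}{611}$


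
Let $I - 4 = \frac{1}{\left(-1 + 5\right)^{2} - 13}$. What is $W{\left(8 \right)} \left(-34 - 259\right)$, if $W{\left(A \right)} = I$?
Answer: $- \frac{3809}{3} \approx -1269.7$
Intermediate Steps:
$I = \frac{13}{3}$ ($I = 4 + \frac{1}{\left(-1 + 5\right)^{2} - 13} = 4 + \frac{1}{4^{2} - 13} = 4 + \frac{1}{16 - 13} = 4 + \frac{1}{3} = \frac{13}{3} \approx 4.3333$)
$W{\left(A \right)} = \frac{13}{3}$
$W{\left(8 \right)} \left(-34 - 259\right) = \frac{13 \left(-34 - 259\right)}{3} = \frac{13}{3} \left(-293\right) = - \frac{3809}{3}$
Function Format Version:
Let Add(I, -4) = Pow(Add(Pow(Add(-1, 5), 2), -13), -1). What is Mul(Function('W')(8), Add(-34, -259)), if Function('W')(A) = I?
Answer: Rational(-3809, 3) ≈ -1269.7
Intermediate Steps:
I = Rational(13, 3) (I = Add(4, Pow(Add(Pow(Add(-1, 5), 2), -13), -1)) = Add(4, Pow(Add(Pow(4, 2), -13), -1)) = Add(4, Pow(Add(16, -13), -1)) = Add(4, Pow(3, -1)) = Add(4, Rational(1, 3)) = Rational(13, 3) ≈ 4.3333)
Function('W')(A) = Rational(13, 3)
Mul(Function('W')(8), Add(-34, -259)) = Mul(Rational(13, 3), Add(-34, -259)) = Mul(Rational(13, 3), -293) = Rational(-3809, 3)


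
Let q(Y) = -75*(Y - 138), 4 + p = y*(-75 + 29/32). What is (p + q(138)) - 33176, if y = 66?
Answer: -609123/16 ≈ -38070.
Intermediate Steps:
p = -78307/16 (p = -4 + 66*(-75 + 29/32) = -4 + 66*(-2371/32) = -4 - 78243/16 = -78307/16 ≈ -4894.2)
q(Y) = 10350 - 75*Y (q(Y) = -75*(-138 + Y) = 10350 - 75*Y)
(p + q(138)) - 33176 = (-78307/16 + (10350 - 75*138)) - 33176 = (-78307/16 + (10350 - 10350)) - 33176 = (-78307/16 + 0) - 33176 = -78307/16 - 33176 = -609123/16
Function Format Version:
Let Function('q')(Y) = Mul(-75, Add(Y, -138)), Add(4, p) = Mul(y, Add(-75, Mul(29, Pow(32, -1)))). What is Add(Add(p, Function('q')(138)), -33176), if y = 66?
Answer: Rational(-609123, 16) ≈ -38070.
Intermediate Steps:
p = Rational(-78307, 16) (p = Add(-4, Mul(66, Add(-75, Mul(29, Pow(32, -1))))) = Add(-4, Mul(66, Add(-75, Mul(29, Rational(1, 32))))) = Add(-4, Mul(66, Add(-75, Rational(29, 32)))) = Add(-4, Mul(66, Rational(-2371, 32))) = Add(-4, Rational(-78243, 16)) = Rational(-78307, 16) ≈ -4894.2)
Function('q')(Y) = Add(10350, Mul(-75, Y)) (Function('q')(Y) = Mul(-75, Add(-138, Y)) = Add(10350, Mul(-75, Y)))
Add(Add(p, Function('q')(138)), -33176) = Add(Add(Rational(-78307, 16), Add(10350, Mul(-75, 138))), -33176) = Add(Add(Rational(-78307, 16), Add(10350, -10350)), -33176) = Add(Add(Rational(-78307, 16), 0), -33176) = Add(Rational(-78307, 16), -33176) = Rational(-609123, 16)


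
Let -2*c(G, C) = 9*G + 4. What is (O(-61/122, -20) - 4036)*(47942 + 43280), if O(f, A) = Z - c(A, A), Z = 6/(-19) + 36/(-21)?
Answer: -50059167164/133 ≈ -3.7638e+8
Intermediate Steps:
c(G, C) = -2 - 9*G/2 (c(G, C) = -(9*G + 4)/2 = -(4 + 9*G)/2 = -2 - 9*G/2)
Z = -270/133 (Z = 6*(-1/19) + 36*(-1/21) = -6/19 - 12/7 = -270/133 ≈ -2.0301)
O(f, A) = -4/133 + 9*A/2 (O(f, A) = -270/133 - (-2 - 9*A/2) = -270/133 + (2 + 9*A/2) = -4/133 + 9*A/2)
(O(-61/122, -20) - 4036)*(47942 + 43280) = ((-4/133 + (9/2)*(-20)) - 4036)*(47942 + 43280) = ((-4/133 - 90) - 4036)*91222 = (-11974/133 - 4036)*91222 = -548762/133*91222 = -50059167164/133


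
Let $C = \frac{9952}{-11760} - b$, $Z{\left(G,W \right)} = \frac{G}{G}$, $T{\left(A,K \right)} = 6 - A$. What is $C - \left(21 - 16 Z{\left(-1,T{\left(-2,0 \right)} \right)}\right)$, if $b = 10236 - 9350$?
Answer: $- \frac{655507}{735} \approx -891.85$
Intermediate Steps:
$Z{\left(G,W \right)} = 1$
$b = 886$
$C = - \frac{651832}{735}$ ($C = \frac{9952}{-11760} - 886 = 9952 \left(- \frac{1}{11760}\right) - 886 = - \frac{622}{735} - 886 = - \frac{651832}{735} \approx -886.85$)
$C - \left(21 - 16 Z{\left(-1,T{\left(-2,0 \right)} \right)}\right) = - \frac{651832}{735} - \left(21 - 16\right) = - \frac{651832}{735} - 5 = - \frac{655507}{735}$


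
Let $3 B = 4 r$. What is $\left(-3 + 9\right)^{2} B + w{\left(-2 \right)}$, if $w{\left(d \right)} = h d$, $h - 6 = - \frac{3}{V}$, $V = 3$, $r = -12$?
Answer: $-586$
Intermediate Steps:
$h = 5$ ($h = 6 - \frac{3}{3} = 6 - 1 = 5$)
$B = -16$ ($B = \frac{4 \left(-12\right)}{3} = \frac{1}{3} \left(-48\right) = -16$)
$w{\left(d \right)} = 5 d$
$\left(-3 + 9\right)^{2} B + w{\left(-2 \right)} = \left(-3 + 9\right)^{2} \left(-16\right) + 5 \left(-2\right) = 6^{2} \left(-16\right) - 10 = 36 \left(-16\right) - 10 = -576 - 10 = -586$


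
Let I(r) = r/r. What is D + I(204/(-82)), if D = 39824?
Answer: 39825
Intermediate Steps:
I(r) = 1
D + I(204/(-82)) = 39824 + 1 = 39825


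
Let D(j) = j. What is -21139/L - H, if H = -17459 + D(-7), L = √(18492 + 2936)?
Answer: 17466 - 21139*√5357/10714 ≈ 17322.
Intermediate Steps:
L = 2*√5357 (L = √21428 = 2*√5357 ≈ 146.38)
H = -17466 (H = -17459 - 7 = -17466)
-21139/L - H = -21139*√5357/10714 - 1*(-17466) = -21139*√5357/10714 + 17466 = 17466 - 21139*√5357/10714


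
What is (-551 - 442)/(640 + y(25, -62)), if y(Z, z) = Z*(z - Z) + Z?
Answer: 993/1510 ≈ 0.65762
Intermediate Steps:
y(Z, z) = Z + Z*(z - Z)
(-551 - 442)/(640 + y(25, -62)) = (-551 - 442)/(640 + 25*(1 - 62 - 1*25)) = -993/(640 + 25*(1 - 62 - 25)) = -993/(640 + 25*(-86)) = -993/(640 - 2150) = -993/(-1510) = -993*(-1/1510) = 993/1510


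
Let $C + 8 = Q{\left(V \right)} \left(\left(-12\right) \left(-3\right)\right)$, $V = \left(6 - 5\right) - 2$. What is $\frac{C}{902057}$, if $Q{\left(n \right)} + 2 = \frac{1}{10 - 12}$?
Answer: $- \frac{98}{902057} \approx -0.00010864$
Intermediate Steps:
$V = -1$ ($V = 1 - 2 = -1$)
$Q{\left(n \right)} = - \frac{5}{2}$ ($Q{\left(n \right)} = -2 + \frac{1}{10 - 12} = -2 + \frac{1}{-2} = -2 - \frac{1}{2} = - \frac{5}{2}$)
$C = -98$ ($C = -8 - \frac{5 \left(\left(-12\right) \left(-3\right)\right)}{2} = -8 - 90 = -98$)
$\frac{C}{902057} = - \frac{98}{902057}$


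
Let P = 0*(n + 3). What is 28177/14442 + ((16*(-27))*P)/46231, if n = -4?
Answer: 28177/14442 ≈ 1.9510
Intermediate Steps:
P = 0 (P = 0*(-4 + 3) = 0*(-1) = 0)
28177/14442 + ((16*(-27))*P)/46231 = 28177/14442 + ((16*(-27))*0)/46231 = 28177*(1/14442) - 432*0*(1/46231) = 28177/14442 + 0*(1/46231) = 28177/14442 + 0 = 28177/14442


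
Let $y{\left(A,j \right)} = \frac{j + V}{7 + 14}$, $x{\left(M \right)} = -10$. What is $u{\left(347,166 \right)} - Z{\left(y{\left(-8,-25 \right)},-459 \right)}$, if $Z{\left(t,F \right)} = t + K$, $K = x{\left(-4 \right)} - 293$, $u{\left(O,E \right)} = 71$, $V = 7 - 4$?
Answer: $\frac{7876}{21} \approx 375.05$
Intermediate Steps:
$V = 3$
$y{\left(A,j \right)} = \frac{1}{7} + \frac{j}{21}$ ($y{\left(A,j \right)} = \frac{j + 3}{7 + 14} = \frac{3 + j}{21} = \left(3 + j\right) \frac{1}{21} = \frac{1}{7} + \frac{j}{21}$)
$K = -303$ ($K = -10 - 293 = -303$)
$Z{\left(t,F \right)} = -303 + t$ ($Z{\left(t,F \right)} = t - 303 = -303 + t$)
$u{\left(347,166 \right)} - Z{\left(y{\left(-8,-25 \right)},-459 \right)} = 71 - \left(-303 + \left(\frac{1}{7} + \frac{1}{21} \left(-25\right)\right)\right) = 71 - \left(-303 + \left(\frac{1}{7} - \frac{25}{21}\right)\right) = 71 - \left(-303 - \frac{22}{21}\right) = 71 - - \frac{6385}{21} = 71 + \frac{6385}{21} = \frac{7876}{21}$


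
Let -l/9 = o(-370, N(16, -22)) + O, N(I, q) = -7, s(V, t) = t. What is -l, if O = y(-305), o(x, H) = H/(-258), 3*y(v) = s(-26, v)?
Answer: -78669/86 ≈ -914.76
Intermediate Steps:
y(v) = v/3
o(x, H) = -H/258 (o(x, H) = H*(-1/258) = -H/258)
O = -305/3 (O = (⅓)*(-305) = -305/3 ≈ -101.67)
l = 78669/86 (l = -9*(-1/258*(-7) - 305/3) = -9*(7/258 - 305/3) = -9*(-8741/86) = 78669/86 ≈ 914.76)
-l = -1*78669/86 = -78669/86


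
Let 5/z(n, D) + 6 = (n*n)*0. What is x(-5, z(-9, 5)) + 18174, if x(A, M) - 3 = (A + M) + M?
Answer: 54511/3 ≈ 18170.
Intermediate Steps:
z(n, D) = -⅚ (z(n, D) = 5/(-6 + (n*n)*0) = 5/(-6 + n²*0) = 5/(-6 + 0) = 5/(-6) = 5*(-⅙) = -⅚)
x(A, M) = 3 + A + 2*M (x(A, M) = 3 + ((A + M) + M) = 3 + (A + 2*M) = 3 + A + 2*M)
x(-5, z(-9, 5)) + 18174 = (3 - 5 + 2*(-⅚)) + 18174 = (3 - 5 - 5/3) + 18174 = -11/3 + 18174 = 54511/3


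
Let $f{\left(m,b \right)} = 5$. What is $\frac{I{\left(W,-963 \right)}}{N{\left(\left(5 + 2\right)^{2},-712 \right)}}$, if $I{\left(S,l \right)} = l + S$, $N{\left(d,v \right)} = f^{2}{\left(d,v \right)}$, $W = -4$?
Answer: $- \frac{967}{25} \approx -38.68$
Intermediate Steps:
$N{\left(d,v \right)} = 25$ ($N{\left(d,v \right)} = 5^{2} = 25$)
$I{\left(S,l \right)} = S + l$
$\frac{I{\left(W,-963 \right)}}{N{\left(\left(5 + 2\right)^{2},-712 \right)}} = \frac{-4 - 963}{25} = \left(-967\right) \frac{1}{25} = - \frac{967}{25}$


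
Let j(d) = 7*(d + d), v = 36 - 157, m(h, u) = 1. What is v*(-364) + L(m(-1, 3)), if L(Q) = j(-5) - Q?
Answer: 43973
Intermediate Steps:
v = -121
j(d) = 14*d (j(d) = 7*(2*d) = 14*d)
L(Q) = -70 - Q (L(Q) = 14*(-5) - Q = -70 - Q)
v*(-364) + L(m(-1, 3)) = -121*(-364) + (-70 - 1*1) = 44044 + (-70 - 1) = 44044 - 71 = 43973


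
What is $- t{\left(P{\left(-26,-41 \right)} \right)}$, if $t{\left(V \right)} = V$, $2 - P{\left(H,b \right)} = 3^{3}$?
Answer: $25$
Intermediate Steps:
$P{\left(H,b \right)} = -25$ ($P{\left(H,b \right)} = 2 - 3^{3} = 2 - 27 = -25$)
$- t{\left(P{\left(-26,-41 \right)} \right)} = \left(-1\right) \left(-25\right) = 25$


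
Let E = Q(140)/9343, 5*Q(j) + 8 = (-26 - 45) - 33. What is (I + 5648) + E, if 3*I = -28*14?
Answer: 773226344/140145 ≈ 5517.3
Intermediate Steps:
Q(j) = -112/5 (Q(j) = -8/5 + ((-26 - 45) - 33)/5 = -8/5 + (-71 - 33)/5 = -8/5 + (⅕)*(-104) = -8/5 - 104/5 = -112/5)
E = -112/46715 (E = -112/5/9343 = -112/5*1/9343 = -112/46715 ≈ -0.0023975)
I = -392/3 (I = (-28*14)/3 = (⅓)*(-392) = -392/3 ≈ -130.67)
(I + 5648) + E = (-392/3 + 5648) - 112/46715 = 16552/3 - 112/46715 = 773226344/140145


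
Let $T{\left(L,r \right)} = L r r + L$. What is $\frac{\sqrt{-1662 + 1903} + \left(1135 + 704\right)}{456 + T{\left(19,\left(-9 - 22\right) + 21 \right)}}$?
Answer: $\frac{1839}{2375} + \frac{\sqrt{241}}{2375} \approx 0.78085$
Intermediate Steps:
$T{\left(L,r \right)} = L + L r^{2}$ ($T{\left(L,r \right)} = L r^{2} + L = L + L r^{2}$)
$\frac{\sqrt{-1662 + 1903} + \left(1135 + 704\right)}{456 + T{\left(19,\left(-9 - 22\right) + 21 \right)}} = \frac{\sqrt{-1662 + 1903} + \left(1135 + 704\right)}{456 + 19 \left(1 + \left(\left(-9 - 22\right) + 21\right)^{2}\right)} = \frac{\sqrt{241} + 1839}{456 + 19 \left(1 + \left(-31 + 21\right)^{2}\right)} = \frac{1839 + \sqrt{241}}{456 + 19 \left(1 + \left(-10\right)^{2}\right)} = \frac{1839 + \sqrt{241}}{456 + 19 \left(1 + 100\right)} = \frac{1839 + \sqrt{241}}{456 + 19 \cdot 101} = \frac{1839 + \sqrt{241}}{456 + 1919} = \frac{1839 + \sqrt{241}}{2375} = \left(1839 + \sqrt{241}\right) \frac{1}{2375} = \frac{1839}{2375} + \frac{\sqrt{241}}{2375}$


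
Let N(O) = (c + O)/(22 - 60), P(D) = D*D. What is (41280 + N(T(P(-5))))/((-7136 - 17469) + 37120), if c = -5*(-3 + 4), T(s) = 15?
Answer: 156863/47557 ≈ 3.2984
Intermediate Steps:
P(D) = D²
c = -5 (c = -5*1 = -5)
N(O) = 5/38 - O/38 (N(O) = (-5 + O)/(22 - 60) = (-5 + O)/(-38) = (-5 + O)*(-1/38) = 5/38 - O/38)
(41280 + N(T(P(-5))))/((-7136 - 17469) + 37120) = (41280 + (5/38 - 1/38*15))/((-7136 - 17469) + 37120) = (41280 + (5/38 - 15/38))/(-24605 + 37120) = (41280 - 5/19)/12515 = (784315/19)*(1/12515) = 156863/47557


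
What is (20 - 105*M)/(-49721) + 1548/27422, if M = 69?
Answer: 137546029/681724631 ≈ 0.20176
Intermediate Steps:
(20 - 105*M)/(-49721) + 1548/27422 = (20 - 105*69)/(-49721) + 1548/27422 = (20 - 7245)*(-1/49721) + 1548*(1/27422) = -7225*(-1/49721) + 774/13711 = 7225/49721 + 774/13711 = 137546029/681724631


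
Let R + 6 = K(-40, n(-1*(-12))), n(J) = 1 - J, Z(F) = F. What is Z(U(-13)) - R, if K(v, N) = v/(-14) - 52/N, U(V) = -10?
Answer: -892/77 ≈ -11.584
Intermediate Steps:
K(v, N) = -52/N - v/14 (K(v, N) = v*(-1/14) - 52/N = -v/14 - 52/N = -52/N - v/14)
R = 122/77 (R = -6 + (-52/(1 - (-1)*(-12)) - 1/14*(-40)) = -6 + (-52/(1 - 1*12) + 20/7) = -6 + (-52/(1 - 12) + 20/7) = -6 + (-52/(-11) + 20/7) = -6 + (-52*(-1/11) + 20/7) = -6 + (52/11 + 20/7) = -6 + 584/77 = 122/77 ≈ 1.5844)
Z(U(-13)) - R = -10 - 1*122/77 = -10 - 122/77 = -892/77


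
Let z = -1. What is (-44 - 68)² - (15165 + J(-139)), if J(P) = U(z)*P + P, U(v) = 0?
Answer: -2482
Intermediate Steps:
J(P) = P (J(P) = 0*P + P = 0 + P = P)
(-44 - 68)² - (15165 + J(-139)) = (-44 - 68)² - (15165 - 139) = (-112)² - 1*15026 = 12544 - 15026 = -2482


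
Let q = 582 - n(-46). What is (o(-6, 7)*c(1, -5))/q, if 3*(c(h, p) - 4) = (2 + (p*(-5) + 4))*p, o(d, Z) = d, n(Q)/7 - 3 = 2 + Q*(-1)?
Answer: 286/225 ≈ 1.2711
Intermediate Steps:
n(Q) = 35 - 7*Q (n(Q) = 21 + 7*(2 + Q*(-1)) = 21 + 7*(2 - Q) = 21 + (14 - 7*Q) = 35 - 7*Q)
q = 225 (q = 582 - (35 - 7*(-46)) = 582 - (35 + 322) = 582 - 1*357 = 582 - 357 = 225)
c(h, p) = 4 + p*(6 - 5*p)/3 (c(h, p) = 4 + ((2 + (p*(-5) + 4))*p)/3 = 4 + ((2 + (-5*p + 4))*p)/3 = 4 + ((2 + (4 - 5*p))*p)/3 = 4 + ((6 - 5*p)*p)/3 = 4 + (p*(6 - 5*p))/3 = 4 + p*(6 - 5*p)/3)
(o(-6, 7)*c(1, -5))/q = -6*(4 + 2*(-5) - 5/3*(-5)**2)/225 = -6*(4 - 10 - 5/3*25)*(1/225) = -6*(4 - 10 - 125/3)*(1/225) = -6*(-143/3)*(1/225) = 286*(1/225) = 286/225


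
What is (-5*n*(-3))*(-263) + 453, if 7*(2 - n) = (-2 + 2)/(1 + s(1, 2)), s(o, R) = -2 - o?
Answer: -7437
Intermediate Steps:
n = 2 (n = 2 - (-2 + 2)/(7*(1 + (-2 - 1*1))) = 2 - 0/(1 + (-2 - 1)) = 2 - 0/(1 - 3) = 2 - 0/(-2) = 2 - 0*(-1)/2 = 2 - ⅐*0 = 2 + 0 = 2)
(-5*n*(-3))*(-263) + 453 = (-5*2*(-3))*(-263) + 453 = -10*(-3)*(-263) + 453 = 30*(-263) + 453 = -7890 + 453 = -7437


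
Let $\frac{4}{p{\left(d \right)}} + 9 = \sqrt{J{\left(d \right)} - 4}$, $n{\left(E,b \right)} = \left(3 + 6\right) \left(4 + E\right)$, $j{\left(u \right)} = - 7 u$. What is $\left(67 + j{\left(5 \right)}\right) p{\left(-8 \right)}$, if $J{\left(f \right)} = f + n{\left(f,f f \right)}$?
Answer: $- \frac{384}{43} - \frac{512 i \sqrt{3}}{129} \approx -8.9302 - 6.8745 i$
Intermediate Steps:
$n{\left(E,b \right)} = 36 + 9 E$ ($n{\left(E,b \right)} = 9 \left(4 + E\right) = 36 + 9 E$)
$J{\left(f \right)} = 36 + 10 f$ ($J{\left(f \right)} = f + \left(36 + 9 f\right) = 36 + 10 f$)
$p{\left(d \right)} = \frac{4}{-9 + \sqrt{32 + 10 d}}$ ($p{\left(d \right)} = \frac{4}{-9 + \sqrt{\left(36 + 10 d\right) - 4}} = \frac{4}{-9 + \sqrt{32 + 10 d}}$)
$\left(67 + j{\left(5 \right)}\right) p{\left(-8 \right)} = \left(67 - 35\right) \frac{4}{-9 + \sqrt{2} \sqrt{16 + 5 \left(-8\right)}} = \left(67 - 35\right) \frac{4}{-9 + \sqrt{2} \sqrt{16 - 40}} = 32 \frac{4}{-9 + \sqrt{2} \sqrt{-24}} = 32 \frac{4}{-9 + \sqrt{2} \cdot 2 i \sqrt{6}} = 32 \frac{4}{-9 + 4 i \sqrt{3}} = \frac{128}{-9 + 4 i \sqrt{3}}$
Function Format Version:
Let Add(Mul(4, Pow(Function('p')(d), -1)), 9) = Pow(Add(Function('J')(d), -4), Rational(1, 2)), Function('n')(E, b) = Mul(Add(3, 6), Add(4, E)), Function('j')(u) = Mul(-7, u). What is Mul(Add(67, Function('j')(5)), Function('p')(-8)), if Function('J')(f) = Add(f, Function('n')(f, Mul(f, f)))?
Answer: Add(Rational(-384, 43), Mul(Rational(-512, 129), I, Pow(3, Rational(1, 2)))) ≈ Add(-8.9302, Mul(-6.8745, I))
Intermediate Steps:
Function('n')(E, b) = Add(36, Mul(9, E)) (Function('n')(E, b) = Mul(9, Add(4, E)) = Add(36, Mul(9, E)))
Function('J')(f) = Add(36, Mul(10, f)) (Function('J')(f) = Add(f, Add(36, Mul(9, f))) = Add(36, Mul(10, f)))
Function('p')(d) = Mul(4, Pow(Add(-9, Pow(Add(32, Mul(10, d)), Rational(1, 2))), -1)) (Function('p')(d) = Mul(4, Pow(Add(-9, Pow(Add(Add(36, Mul(10, d)), -4), Rational(1, 2))), -1)) = Mul(4, Pow(Add(-9, Pow(Add(32, Mul(10, d)), Rational(1, 2))), -1)))
Mul(Add(67, Function('j')(5)), Function('p')(-8)) = Mul(Add(67, Mul(-7, 5)), Mul(4, Pow(Add(-9, Mul(Pow(2, Rational(1, 2)), Pow(Add(16, Mul(5, -8)), Rational(1, 2)))), -1))) = Mul(Add(67, -35), Mul(4, Pow(Add(-9, Mul(Pow(2, Rational(1, 2)), Pow(Add(16, -40), Rational(1, 2)))), -1))) = Mul(32, Mul(4, Pow(Add(-9, Mul(Pow(2, Rational(1, 2)), Pow(-24, Rational(1, 2)))), -1))) = Mul(32, Mul(4, Pow(Add(-9, Mul(Pow(2, Rational(1, 2)), Mul(2, I, Pow(6, Rational(1, 2))))), -1))) = Mul(32, Mul(4, Pow(Add(-9, Mul(4, I, Pow(3, Rational(1, 2)))), -1))) = Mul(128, Pow(Add(-9, Mul(4, I, Pow(3, Rational(1, 2)))), -1))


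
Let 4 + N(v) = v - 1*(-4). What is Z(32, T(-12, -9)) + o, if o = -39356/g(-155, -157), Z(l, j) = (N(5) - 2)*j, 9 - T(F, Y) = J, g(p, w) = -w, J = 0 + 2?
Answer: -36059/157 ≈ -229.68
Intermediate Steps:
N(v) = v (N(v) = -4 + (v - 1*(-4)) = -4 + (v + 4) = -4 + (4 + v) = v)
J = 2
T(F, Y) = 7 (T(F, Y) = 9 - 1*2 = 9 - 2 = 7)
Z(l, j) = 3*j (Z(l, j) = (5 - 2)*j = 3*j)
o = -39356/157 (o = -39356/((-1*(-157))) = -39356/157 ≈ -250.68)
Z(32, T(-12, -9)) + o = 3*7 - 39356/157 = 21 - 39356/157 = -36059/157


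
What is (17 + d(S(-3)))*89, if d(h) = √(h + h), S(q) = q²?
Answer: 1513 + 267*√2 ≈ 1890.6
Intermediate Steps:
d(h) = √2*√h (d(h) = √(2*h) = √2*√h)
(17 + d(S(-3)))*89 = (17 + √2*√((-3)²))*89 = (17 + √2*√9)*89 = (17 + √2*3)*89 = (17 + 3*√2)*89 = 1513 + 267*√2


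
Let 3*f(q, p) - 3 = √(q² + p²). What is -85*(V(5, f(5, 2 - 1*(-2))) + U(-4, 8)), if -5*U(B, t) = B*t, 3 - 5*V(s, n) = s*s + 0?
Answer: -170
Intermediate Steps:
f(q, p) = 1 + √(p² + q²)/3 (f(q, p) = 1 + √(q² + p²)/3 = 1 + √(p² + q²)/3)
V(s, n) = ⅗ - s²/5 (V(s, n) = ⅗ - (s*s + 0)/5 = ⅗ - (s² + 0)/5 = ⅗ - s²/5)
U(B, t) = -B*t/5
-85*(V(5, f(5, 2 - 1*(-2))) + U(-4, 8)) = -85*((⅗ - ⅕*5²) - ⅕*(-4)*8) = -85*((⅗ - ⅕*25) + 32/5) = -85*((⅗ - 5) + 32/5) = -85*(-22/5 + 32/5) = -85*2 = -170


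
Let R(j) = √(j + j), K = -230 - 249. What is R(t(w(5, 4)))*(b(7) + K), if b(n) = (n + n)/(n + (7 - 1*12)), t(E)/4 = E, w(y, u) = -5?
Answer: -944*I*√10 ≈ -2985.2*I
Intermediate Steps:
t(E) = 4*E
K = -479
b(n) = 2*n/(-5 + n) (b(n) = (2*n)/(n + (7 - 12)) = (2*n)/(n - 5) = (2*n)/(-5 + n) = 2*n/(-5 + n))
R(j) = √2*√j (R(j) = √(2*j) = √2*√j)
R(t(w(5, 4)))*(b(7) + K) = (√2*√(4*(-5)))*(2*7/(-5 + 7) - 479) = (√2*√(-20))*(2*7/2 - 479) = (√2*(2*I*√5))*(2*7*(½) - 479) = (2*I*√10)*(7 - 479) = (2*I*√10)*(-472) = -944*I*√10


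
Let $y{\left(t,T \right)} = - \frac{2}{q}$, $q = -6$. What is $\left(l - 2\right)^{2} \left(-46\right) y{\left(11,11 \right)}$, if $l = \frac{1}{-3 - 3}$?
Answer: $- \frac{3887}{54} \approx -71.981$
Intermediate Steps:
$y{\left(t,T \right)} = \frac{1}{3}$ ($y{\left(t,T \right)} = - \frac{2}{-6} = \left(-2\right) \left(- \frac{1}{6}\right) = \frac{1}{3}$)
$l = - \frac{1}{6}$ ($l = \frac{1}{-6} = - \frac{1}{6} \approx -0.16667$)
$\left(l - 2\right)^{2} \left(-46\right) y{\left(11,11 \right)} = \left(- \frac{1}{6} - 2\right)^{2} \left(-46\right) \frac{1}{3} = \left(- \frac{13}{6}\right)^{2} \left(-46\right) \frac{1}{3} = \frac{169}{36} \left(-46\right) \frac{1}{3} = \left(- \frac{3887}{18}\right) \frac{1}{3} = - \frac{3887}{54}$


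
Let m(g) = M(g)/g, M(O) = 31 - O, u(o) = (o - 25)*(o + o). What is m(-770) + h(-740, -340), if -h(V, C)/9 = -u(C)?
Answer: 1720025199/770 ≈ 2.2338e+6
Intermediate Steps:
u(o) = 2*o*(-25 + o) (u(o) = (-25 + o)*(2*o) = 2*o*(-25 + o))
h(V, C) = 18*C*(-25 + C) (h(V, C) = -(-9)*2*C*(-25 + C) = -(-18)*C*(-25 + C) = 18*C*(-25 + C))
m(g) = (31 - g)/g
m(-770) + h(-740, -340) = (31 - 1*(-770))/(-770) + 18*(-340)*(-25 - 340) = -(31 + 770)/770 + 18*(-340)*(-365) = -1/770*801 + 2233800 = -801/770 + 2233800 = 1720025199/770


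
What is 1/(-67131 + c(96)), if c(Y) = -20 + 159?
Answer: -1/66992 ≈ -1.4927e-5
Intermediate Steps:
c(Y) = 139
1/(-67131 + c(96)) = 1/(-67131 + 139) = 1/(-66992) = -1/66992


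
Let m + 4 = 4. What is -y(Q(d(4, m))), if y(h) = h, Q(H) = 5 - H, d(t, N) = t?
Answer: -1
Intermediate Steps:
m = 0 (m = -4 + 4 = 0)
-y(Q(d(4, m))) = -(5 - 1*4) = -(5 - 4) = -1*1 = -1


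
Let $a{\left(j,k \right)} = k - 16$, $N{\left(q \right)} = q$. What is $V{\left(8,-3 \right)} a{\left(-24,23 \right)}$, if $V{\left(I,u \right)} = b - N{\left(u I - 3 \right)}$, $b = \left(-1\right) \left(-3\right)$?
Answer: $210$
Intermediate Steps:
$a{\left(j,k \right)} = -16 + k$
$b = 3$
$V{\left(I,u \right)} = 6 - I u$ ($V{\left(I,u \right)} = 3 - \left(u I - 3\right) = 3 - \left(I u - 3\right) = 3 - \left(-3 + I u\right) = 6 - I u$)
$V{\left(8,-3 \right)} a{\left(-24,23 \right)} = \left(6 - 8 \left(-3\right)\right) \left(-16 + 23\right) = \left(6 + 24\right) 7 = 30 \cdot 7 = 210$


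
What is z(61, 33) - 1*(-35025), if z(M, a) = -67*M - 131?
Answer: 30807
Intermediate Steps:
z(M, a) = -131 - 67*M
z(61, 33) - 1*(-35025) = (-131 - 67*61) - 1*(-35025) = (-131 - 4087) + 35025 = -4218 + 35025 = 30807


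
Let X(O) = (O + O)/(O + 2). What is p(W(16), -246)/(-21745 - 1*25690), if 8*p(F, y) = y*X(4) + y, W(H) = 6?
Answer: 287/189740 ≈ 0.0015126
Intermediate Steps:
X(O) = 2*O/(2 + O) (X(O) = (2*O)/(2 + O) = 2*O/(2 + O))
p(F, y) = 7*y/24 (p(F, y) = (y*(2*4/(2 + 4)) + y)/8 = (y*(2*4/6) + y)/8 = (y*(2*4*(⅙)) + y)/8 = (y*(4/3) + y)/8 = (4*y/3 + y)/8 = (7*y/3)/8 = 7*y/24)
p(W(16), -246)/(-21745 - 1*25690) = ((7/24)*(-246))/(-21745 - 1*25690) = -287/(4*(-21745 - 25690)) = -287/4/(-47435) = -287/4*(-1/47435) = 287/189740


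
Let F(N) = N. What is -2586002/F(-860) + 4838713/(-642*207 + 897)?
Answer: 168591606407/56758710 ≈ 2970.3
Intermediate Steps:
-2586002/F(-860) + 4838713/(-642*207 + 897) = -2586002/(-860) + 4838713/(-642*207 + 897) = -2586002*(-1/860) + 4838713/(-132894 + 897) = 1293001/430 + 4838713/(-131997) = 1293001/430 + 4838713*(-1/131997) = 1293001/430 - 4838713/131997 = 168591606407/56758710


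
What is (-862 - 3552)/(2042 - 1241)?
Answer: -4414/801 ≈ -5.5106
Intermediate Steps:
(-862 - 3552)/(2042 - 1241) = -4414/801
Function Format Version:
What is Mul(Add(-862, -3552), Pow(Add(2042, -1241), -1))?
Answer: Rational(-4414, 801) ≈ -5.5106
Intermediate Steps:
Mul(Add(-862, -3552), Pow(Add(2042, -1241), -1)) = Mul(-4414, Pow(801, -1)) = Mul(-4414, Rational(1, 801)) = Rational(-4414, 801)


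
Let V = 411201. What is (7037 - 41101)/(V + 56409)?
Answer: -17032/233805 ≈ -0.072847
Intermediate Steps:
(7037 - 41101)/(V + 56409) = (7037 - 41101)/(411201 + 56409) = -34064/467610 = -34064*1/467610 = -17032/233805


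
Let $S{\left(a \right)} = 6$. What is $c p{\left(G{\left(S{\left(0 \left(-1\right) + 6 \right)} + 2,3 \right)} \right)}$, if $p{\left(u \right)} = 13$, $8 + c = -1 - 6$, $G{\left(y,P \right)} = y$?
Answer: $-195$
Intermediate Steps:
$c = -15$ ($c = -8 - 7 = -15$)
$c p{\left(G{\left(S{\left(0 \left(-1\right) + 6 \right)} + 2,3 \right)} \right)} = \left(-15\right) 13 = -195$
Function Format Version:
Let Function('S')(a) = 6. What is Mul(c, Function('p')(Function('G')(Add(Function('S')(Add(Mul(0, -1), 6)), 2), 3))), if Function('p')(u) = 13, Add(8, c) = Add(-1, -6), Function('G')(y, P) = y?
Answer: -195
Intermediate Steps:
c = -15 (c = Add(-8, Add(-1, -6)) = Add(-8, -7) = -15)
Mul(c, Function('p')(Function('G')(Add(Function('S')(Add(Mul(0, -1), 6)), 2), 3))) = Mul(-15, 13) = -195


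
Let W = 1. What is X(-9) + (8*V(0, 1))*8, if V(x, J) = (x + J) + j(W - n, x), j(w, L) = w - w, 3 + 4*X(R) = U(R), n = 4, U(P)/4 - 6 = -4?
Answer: 261/4 ≈ 65.250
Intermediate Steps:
U(P) = 8 (U(P) = 24 + 4*(-4) = 24 - 16 = 8)
X(R) = 5/4 (X(R) = -3/4 + (1/4)*8 = -3/4 + 2 = 5/4)
j(w, L) = 0
V(x, J) = J + x (V(x, J) = (x + J) + 0 = (J + x) + 0 = J + x)
X(-9) + (8*V(0, 1))*8 = 5/4 + (8*(1 + 0))*8 = 5/4 + (8*1)*8 = 5/4 + 8*8 = 5/4 + 64 = 261/4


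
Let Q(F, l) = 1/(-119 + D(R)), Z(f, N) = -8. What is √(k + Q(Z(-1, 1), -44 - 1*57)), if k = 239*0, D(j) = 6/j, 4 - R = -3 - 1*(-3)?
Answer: I*√470/235 ≈ 0.092253*I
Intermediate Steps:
R = 4 (R = 4 - (-3 - 1*(-3)) = 4 - (-3 + 3) = 4 - 1*0 = 4 + 0 = 4)
Q(F, l) = -2/235 (Q(F, l) = 1/(-119 + 6/4) = 1/(-119 + 6*(¼)) = 1/(-119 + 3/2) = 1/(-235/2) = -2/235)
k = 0
√(k + Q(Z(-1, 1), -44 - 1*57)) = √(0 - 2/235) = √(-2/235) = I*√470/235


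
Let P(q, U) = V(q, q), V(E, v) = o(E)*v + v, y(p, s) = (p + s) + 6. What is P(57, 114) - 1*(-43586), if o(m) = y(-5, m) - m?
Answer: 43700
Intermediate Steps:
y(p, s) = 6 + p + s
o(m) = 1 (o(m) = (6 - 5 + m) - m = (1 + m) - m = 1)
V(E, v) = 2*v (V(E, v) = 1*v + v = v + v = 2*v)
P(q, U) = 2*q
P(57, 114) - 1*(-43586) = 2*57 - 1*(-43586) = 114 + 43586 = 43700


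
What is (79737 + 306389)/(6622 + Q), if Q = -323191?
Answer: -386126/316569 ≈ -1.2197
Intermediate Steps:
(79737 + 306389)/(6622 + Q) = (79737 + 306389)/(6622 - 323191) = 386126/(-316569) = 386126*(-1/316569) = -386126/316569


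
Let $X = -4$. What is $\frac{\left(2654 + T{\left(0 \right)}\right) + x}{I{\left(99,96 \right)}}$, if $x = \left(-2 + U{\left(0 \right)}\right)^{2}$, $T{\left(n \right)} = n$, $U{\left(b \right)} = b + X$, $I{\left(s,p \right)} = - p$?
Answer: $- \frac{1345}{48} \approx -28.021$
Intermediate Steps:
$U{\left(b \right)} = -4 + b$ ($U{\left(b \right)} = b - 4 = -4 + b$)
$x = 36$ ($x = \left(-2 + \left(-4 + 0\right)\right)^{2} = \left(-2 - 4\right)^{2} = \left(-6\right)^{2} = 36$)
$\frac{\left(2654 + T{\left(0 \right)}\right) + x}{I{\left(99,96 \right)}} = \frac{\left(2654 + 0\right) + 36}{\left(-1\right) 96} = \frac{2654 + 36}{-96} = 2690 \left(- \frac{1}{96}\right) = - \frac{1345}{48}$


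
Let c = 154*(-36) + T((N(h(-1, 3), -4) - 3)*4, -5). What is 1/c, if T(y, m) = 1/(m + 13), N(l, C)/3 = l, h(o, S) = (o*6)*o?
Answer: -8/44351 ≈ -0.00018038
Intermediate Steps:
h(o, S) = 6*o² (h(o, S) = (6*o)*o = 6*o²)
N(l, C) = 3*l
T(y, m) = 1/(13 + m)
c = -44351/8 (c = 154*(-36) + 1/(13 - 5) = -5544 + 1/8 = -5544 + ⅛ = -44351/8 ≈ -5543.9)
1/c = 1/(-44351/8) = -8/44351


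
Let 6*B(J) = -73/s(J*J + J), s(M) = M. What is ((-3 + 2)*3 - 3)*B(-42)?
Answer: 73/1722 ≈ 0.042393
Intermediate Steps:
B(J) = -73/(6*(J + J**2)) (B(J) = (-73/(J*J + J))/6 = (-73/(J**2 + J))/6 = (-73/(J + J**2))/6 = -73/(6*(J + J**2)))
((-3 + 2)*3 - 3)*B(-42) = ((-3 + 2)*3 - 3)*(-73/6/(-42*(1 - 42))) = (-1*3 - 3)*(-73/6*(-1/42)/(-41)) = (-3 - 3)*(-73/6*(-1/42)*(-1/41)) = -6*(-73/10332) = 73/1722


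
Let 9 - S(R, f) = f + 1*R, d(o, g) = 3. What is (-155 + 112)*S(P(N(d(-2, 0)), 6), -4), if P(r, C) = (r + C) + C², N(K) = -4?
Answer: 1075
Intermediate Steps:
P(r, C) = C + r + C² (P(r, C) = (C + r) + C² = C + r + C²)
S(R, f) = 9 - R - f (S(R, f) = 9 - (f + 1*R) = 9 - (f + R) = 9 - (R + f) = 9 + (-R - f) = 9 - R - f)
(-155 + 112)*S(P(N(d(-2, 0)), 6), -4) = (-155 + 112)*(9 - (6 - 4 + 6²) - 1*(-4)) = -43*(9 - (6 - 4 + 36) + 4) = -43*(9 - 1*38 + 4) = -43*(9 - 38 + 4) = -43*(-25) = 1075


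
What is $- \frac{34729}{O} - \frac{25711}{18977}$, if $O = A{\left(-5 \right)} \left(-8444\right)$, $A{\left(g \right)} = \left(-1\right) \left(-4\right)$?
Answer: $- \frac{29908929}{91566736} \approx -0.32664$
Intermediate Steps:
$A{\left(g \right)} = 4$
$O = -33776$ ($O = 4 \left(-8444\right) = -33776$)
$- \frac{34729}{O} - \frac{25711}{18977} = - \frac{34729}{-33776} - \frac{25711}{18977} = \left(-34729\right) \left(- \frac{1}{33776}\right) - \frac{3673}{2711} = \frac{34729}{33776} - \frac{3673}{2711} = - \frac{29908929}{91566736}$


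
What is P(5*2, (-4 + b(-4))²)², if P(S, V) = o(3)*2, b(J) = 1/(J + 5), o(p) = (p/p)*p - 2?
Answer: 4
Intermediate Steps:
o(p) = -2 + p (o(p) = 1*p - 2 = p - 2 = -2 + p)
b(J) = 1/(5 + J)
P(S, V) = 2 (P(S, V) = (-2 + 3)*2 = 1*2 = 2)
P(5*2, (-4 + b(-4))²)² = 2² = 4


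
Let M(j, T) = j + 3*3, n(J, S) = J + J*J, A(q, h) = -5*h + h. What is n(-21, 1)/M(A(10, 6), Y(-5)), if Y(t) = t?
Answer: -28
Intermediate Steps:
A(q, h) = -4*h
n(J, S) = J + J²
M(j, T) = 9 + j (M(j, T) = j + 9 = 9 + j)
n(-21, 1)/M(A(10, 6), Y(-5)) = (-21*(1 - 21))/(9 - 4*6) = (-21*(-20))/(9 - 24) = 420/(-15) = 420*(-1/15) = -28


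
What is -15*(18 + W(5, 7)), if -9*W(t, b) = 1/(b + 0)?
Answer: -5665/21 ≈ -269.76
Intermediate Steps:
W(t, b) = -1/(9*b) (W(t, b) = -1/(9*(b + 0)) = -1/(9*b))
-15*(18 + W(5, 7)) = -15*(18 - ⅑/7) = -15*(18 - ⅑*⅐) = -15*(18 - 1/63) = -15*1133/63 = -5665/21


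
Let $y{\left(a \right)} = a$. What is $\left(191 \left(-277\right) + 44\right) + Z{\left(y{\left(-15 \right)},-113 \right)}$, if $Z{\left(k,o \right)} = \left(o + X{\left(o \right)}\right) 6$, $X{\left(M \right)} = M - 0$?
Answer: $-54219$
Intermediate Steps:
$X{\left(M \right)} = M$ ($X{\left(M \right)} = M + 0 = M$)
$Z{\left(k,o \right)} = 12 o$ ($Z{\left(k,o \right)} = \left(o + o\right) 6 = 2 o 6 = 12 o$)
$\left(191 \left(-277\right) + 44\right) + Z{\left(y{\left(-15 \right)},-113 \right)} = \left(191 \left(-277\right) + 44\right) + 12 \left(-113\right) = \left(-52907 + 44\right) - 1356 = -52863 - 1356 = -54219$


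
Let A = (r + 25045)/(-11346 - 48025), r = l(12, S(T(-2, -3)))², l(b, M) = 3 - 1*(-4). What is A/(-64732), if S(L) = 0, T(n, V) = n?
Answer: 12547/1921601786 ≈ 6.5295e-6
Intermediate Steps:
l(b, M) = 7 (l(b, M) = 3 + 4 = 7)
r = 49 (r = 7² = 49)
A = -25094/59371 (A = (49 + 25045)/(-11346 - 48025) = 25094/(-59371) = 25094*(-1/59371) = -25094/59371 ≈ -0.42266)
A/(-64732) = -25094/59371/(-64732) = -25094/59371*(-1/64732) = 12547/1921601786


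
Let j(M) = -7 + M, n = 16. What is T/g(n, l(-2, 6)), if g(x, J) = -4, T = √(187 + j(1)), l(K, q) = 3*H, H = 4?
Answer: -√181/4 ≈ -3.3634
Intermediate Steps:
l(K, q) = 12 (l(K, q) = 3*4 = 12)
T = √181 (T = √(187 + (-7 + 1)) = √(187 - 6) = √181 ≈ 13.454)
T/g(n, l(-2, 6)) = √181/(-4) = √181*(-¼) = -√181/4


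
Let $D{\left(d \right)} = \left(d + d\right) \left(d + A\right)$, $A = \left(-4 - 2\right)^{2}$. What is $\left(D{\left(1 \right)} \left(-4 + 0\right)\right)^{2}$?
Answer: $87616$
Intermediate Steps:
$A = 36$ ($A = \left(-6\right)^{2} = 36$)
$D{\left(d \right)} = 2 d \left(36 + d\right)$ ($D{\left(d \right)} = \left(d + d\right) \left(d + 36\right) = 2 d \left(36 + d\right)$)
$\left(D{\left(1 \right)} \left(-4 + 0\right)\right)^{2} = \left(2 \cdot 1 \left(36 + 1\right) \left(-4 + 0\right)\right)^{2} = \left(2 \cdot 1 \cdot 37 \left(-4\right)\right)^{2} = \left(74 \left(-4\right)\right)^{2} = \left(-296\right)^{2} = 87616$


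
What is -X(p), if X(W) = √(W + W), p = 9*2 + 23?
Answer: -√82 ≈ -9.0554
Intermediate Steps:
p = 41 (p = 18 + 23 = 41)
X(W) = √2*√W (X(W) = √(2*W) = √2*√W)
-X(p) = -√2*√41 = -√82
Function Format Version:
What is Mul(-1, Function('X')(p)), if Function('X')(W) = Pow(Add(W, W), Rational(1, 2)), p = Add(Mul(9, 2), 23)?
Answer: Mul(-1, Pow(82, Rational(1, 2))) ≈ -9.0554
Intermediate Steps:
p = 41 (p = Add(18, 23) = 41)
Function('X')(W) = Mul(Pow(2, Rational(1, 2)), Pow(W, Rational(1, 2))) (Function('X')(W) = Pow(Mul(2, W), Rational(1, 2)) = Mul(Pow(2, Rational(1, 2)), Pow(W, Rational(1, 2))))
Mul(-1, Function('X')(p)) = Mul(-1, Mul(Pow(2, Rational(1, 2)), Pow(41, Rational(1, 2)))) = Mul(-1, Pow(82, Rational(1, 2)))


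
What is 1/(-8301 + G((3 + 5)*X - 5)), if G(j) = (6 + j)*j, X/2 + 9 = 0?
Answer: 1/13006 ≈ 7.6888e-5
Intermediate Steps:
X = -18 (X = -18 + 2*0 = -18 + 0 = -18)
G(j) = j*(6 + j)
1/(-8301 + G((3 + 5)*X - 5)) = 1/(-8301 + ((3 + 5)*(-18) - 5)*(6 + ((3 + 5)*(-18) - 5))) = 1/(-8301 + (8*(-18) - 5)*(6 + (8*(-18) - 5))) = 1/(-8301 + (-144 - 5)*(6 + (-144 - 5))) = 1/(-8301 - 149*(6 - 149)) = 1/(-8301 - 149*(-143)) = 1/(-8301 + 21307) = 1/13006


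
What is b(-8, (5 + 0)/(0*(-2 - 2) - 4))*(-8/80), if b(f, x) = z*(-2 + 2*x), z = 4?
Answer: 9/5 ≈ 1.8000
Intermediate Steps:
b(f, x) = -8 + 8*x (b(f, x) = 4*(-2 + 2*x) = -8 + 8*x)
b(-8, (5 + 0)/(0*(-2 - 2) - 4))*(-8/80) = (-8 + 8*((5 + 0)/(0*(-2 - 2) - 4)))*(-8/80) = (-8 + 8*(5/(0*(-4) - 4)))*(-8*1/80) = (-8 + 8*(5/(0 - 4)))*(-⅒) = (-8 + 8*(5/(-4)))*(-⅒) = (-8 + 8*(5*(-¼)))*(-⅒) = (-8 + 8*(-5/4))*(-⅒) = (-8 - 10)*(-⅒) = -18*(-⅒) = 9/5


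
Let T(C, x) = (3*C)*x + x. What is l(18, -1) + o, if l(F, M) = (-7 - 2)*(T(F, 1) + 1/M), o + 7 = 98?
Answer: -395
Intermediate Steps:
o = 91 (o = -7 + 98 = 91)
T(C, x) = x + 3*C*x (T(C, x) = 3*C*x + x = x + 3*C*x)
l(F, M) = -9 - 27*F - 9/M (l(F, M) = (-7 - 2)*(1*(1 + 3*F) + 1/M) = -9*((1 + 3*F) + 1/M) = -9*(1 + 1/M + 3*F) = -9 - 27*F - 9/M)
l(18, -1) + o = (-9 - 27*18 - 9/(-1)) + 91 = (-9 - 486 - 9*(-1)) + 91 = (-9 - 486 + 9) + 91 = -486 + 91 = -395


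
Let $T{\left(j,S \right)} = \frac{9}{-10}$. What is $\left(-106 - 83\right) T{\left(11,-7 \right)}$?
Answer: $\frac{1701}{10} \approx 170.1$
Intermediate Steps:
$T{\left(j,S \right)} = - \frac{9}{10}$ ($T{\left(j,S \right)} = 9 \left(- \frac{1}{10}\right) = - \frac{9}{10}$)
$\left(-106 - 83\right) T{\left(11,-7 \right)} = \left(-106 - 83\right) \left(- \frac{9}{10}\right) = \left(-189\right) \left(- \frac{9}{10}\right) = \frac{1701}{10}$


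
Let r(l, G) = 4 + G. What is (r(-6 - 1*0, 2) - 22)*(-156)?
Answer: 2496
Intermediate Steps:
(r(-6 - 1*0, 2) - 22)*(-156) = ((4 + 2) - 22)*(-156) = (6 - 22)*(-156) = -16*(-156) = 2496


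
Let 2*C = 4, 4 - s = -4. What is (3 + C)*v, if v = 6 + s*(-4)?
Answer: -130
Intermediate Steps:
s = 8 (s = 4 - 1*(-4) = 4 + 4 = 8)
C = 2 (C = (½)*4 = 2)
v = -26 (v = 6 + 8*(-4) = 6 - 32 = -26)
(3 + C)*v = (3 + 2)*(-26) = 5*(-26) = -130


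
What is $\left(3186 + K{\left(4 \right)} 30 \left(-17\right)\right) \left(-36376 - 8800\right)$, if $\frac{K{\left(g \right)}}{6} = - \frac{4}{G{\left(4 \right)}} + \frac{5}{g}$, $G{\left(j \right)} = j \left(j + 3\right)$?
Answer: $\frac{63833688}{7} \approx 9.1191 \cdot 10^{6}$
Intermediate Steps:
$G{\left(j \right)} = j \left(3 + j\right)$
$K{\left(g \right)} = - \frac{6}{7} + \frac{30}{g}$ ($K{\left(g \right)} = 6 \left(- \frac{4}{4 \left(3 + 4\right)} + \frac{5}{g}\right) = 6 \left(- \frac{4}{4 \cdot 7} + \frac{5}{g}\right) = 6 \left(- \frac{4}{28} + \frac{5}{g}\right) = 6 \left(\left(-4\right) \frac{1}{28} + \frac{5}{g}\right) = 6 \left(- \frac{1}{7} + \frac{5}{g}\right) = - \frac{6}{7} + \frac{30}{g}$)
$\left(3186 + K{\left(4 \right)} 30 \left(-17\right)\right) \left(-36376 - 8800\right) = \left(3186 + \left(- \frac{6}{7} + \frac{30}{4}\right) 30 \left(-17\right)\right) \left(-36376 - 8800\right) = \left(3186 + \left(- \frac{6}{7} + 30 \cdot \frac{1}{4}\right) 30 \left(-17\right)\right) \left(-45176\right) = \left(3186 + \left(- \frac{6}{7} + \frac{15}{2}\right) 30 \left(-17\right)\right) \left(-45176\right) = \left(3186 + \frac{93}{14} \cdot 30 \left(-17\right)\right) \left(-45176\right) = \left(3186 + \frac{1395}{7} \left(-17\right)\right) \left(-45176\right) = \left(3186 - \frac{23715}{7}\right) \left(-45176\right) = \left(- \frac{1413}{7}\right) \left(-45176\right) = \frac{63833688}{7}$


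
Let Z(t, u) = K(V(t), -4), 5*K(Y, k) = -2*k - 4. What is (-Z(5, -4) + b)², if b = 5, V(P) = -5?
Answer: 441/25 ≈ 17.640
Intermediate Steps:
K(Y, k) = -⅘ - 2*k/5 (K(Y, k) = (-2*k - 4)/5 = (-4 - 2*k)/5 = -⅘ - 2*k/5)
Z(t, u) = ⅘ (Z(t, u) = -⅘ - ⅖*(-4) = -⅘ + 8/5 = ⅘)
(-Z(5, -4) + b)² = (-1*⅘ + 5)² = (-⅘ + 5)² = (21/5)² = 441/25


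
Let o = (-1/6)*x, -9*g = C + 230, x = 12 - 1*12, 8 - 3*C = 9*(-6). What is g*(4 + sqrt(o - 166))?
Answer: -3008/27 - 752*I*sqrt(166)/27 ≈ -111.41 - 358.85*I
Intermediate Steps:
C = 62/3 (C = 8/3 - 3*(-6) = 8/3 - 1/3*(-54) = 8/3 + 18 = 62/3 ≈ 20.667)
x = 0 (x = 12 - 12 = 0)
g = -752/27 (g = -(62/3 + 230)/9 = -1/9*752/3 = -752/27 ≈ -27.852)
o = 0 (o = -1/6*0 = 0)
g*(4 + sqrt(o - 166)) = -752*(4 + sqrt(0 - 166))/27 = -752*(4 + sqrt(-166))/27 = -752*(4 + I*sqrt(166))/27 = -3008/27 - 752*I*sqrt(166)/27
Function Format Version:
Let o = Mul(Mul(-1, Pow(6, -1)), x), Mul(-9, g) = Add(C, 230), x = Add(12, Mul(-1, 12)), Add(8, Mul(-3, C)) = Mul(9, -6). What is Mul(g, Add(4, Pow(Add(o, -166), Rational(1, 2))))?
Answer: Add(Rational(-3008, 27), Mul(Rational(-752, 27), I, Pow(166, Rational(1, 2)))) ≈ Add(-111.41, Mul(-358.85, I))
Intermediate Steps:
C = Rational(62, 3) (C = Add(Rational(8, 3), Mul(Rational(-1, 3), Mul(9, -6))) = Add(Rational(8, 3), Mul(Rational(-1, 3), -54)) = Add(Rational(8, 3), 18) = Rational(62, 3) ≈ 20.667)
x = 0 (x = Add(12, -12) = 0)
g = Rational(-752, 27) (g = Mul(Rational(-1, 9), Add(Rational(62, 3), 230)) = Mul(Rational(-1, 9), Rational(752, 3)) = Rational(-752, 27) ≈ -27.852)
o = 0 (o = Mul(Mul(-1, Pow(6, -1)), 0) = Mul(Mul(-1, Rational(1, 6)), 0) = Mul(Rational(-1, 6), 0) = 0)
Mul(g, Add(4, Pow(Add(o, -166), Rational(1, 2)))) = Mul(Rational(-752, 27), Add(4, Pow(Add(0, -166), Rational(1, 2)))) = Mul(Rational(-752, 27), Add(4, Pow(-166, Rational(1, 2)))) = Mul(Rational(-752, 27), Add(4, Mul(I, Pow(166, Rational(1, 2))))) = Add(Rational(-3008, 27), Mul(Rational(-752, 27), I, Pow(166, Rational(1, 2))))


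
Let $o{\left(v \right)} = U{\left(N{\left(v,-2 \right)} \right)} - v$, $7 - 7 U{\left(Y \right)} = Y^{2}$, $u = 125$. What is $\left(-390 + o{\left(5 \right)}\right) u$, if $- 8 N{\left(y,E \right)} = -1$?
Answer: $- \frac{22064125}{448} \approx -49250.0$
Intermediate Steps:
$N{\left(y,E \right)} = \frac{1}{8}$ ($N{\left(y,E \right)} = \left(- \frac{1}{8}\right) \left(-1\right) = \frac{1}{8}$)
$U{\left(Y \right)} = 1 - \frac{Y^{2}}{7}$
$o{\left(v \right)} = \frac{447}{448} - v$ ($o{\left(v \right)} = \left(1 - \frac{1}{7 \cdot 64}\right) - v = \left(1 - \frac{1}{448}\right) - v = \frac{447}{448} - v$)
$\left(-390 + o{\left(5 \right)}\right) u = \left(-390 + \left(\frac{447}{448} - 5\right)\right) 125 = \left(-390 - \frac{1793}{448}\right) 125 = \left(- \frac{176513}{448}\right) 125 = - \frac{22064125}{448}$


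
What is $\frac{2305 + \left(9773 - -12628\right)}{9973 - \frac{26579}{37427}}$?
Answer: $\frac{462335731}{186616446} \approx 2.4775$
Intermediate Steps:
$\frac{2305 + \left(9773 - -12628\right)}{9973 - \frac{26579}{37427}} = \frac{2305 + \left(9773 + 12628\right)}{9973 - \frac{26579}{37427}} = \frac{2305 + 22401}{9973 - \frac{26579}{37427}} = \frac{24706}{\frac{373232892}{37427}} = 24706 \cdot \frac{37427}{373232892} = \frac{462335731}{186616446}$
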